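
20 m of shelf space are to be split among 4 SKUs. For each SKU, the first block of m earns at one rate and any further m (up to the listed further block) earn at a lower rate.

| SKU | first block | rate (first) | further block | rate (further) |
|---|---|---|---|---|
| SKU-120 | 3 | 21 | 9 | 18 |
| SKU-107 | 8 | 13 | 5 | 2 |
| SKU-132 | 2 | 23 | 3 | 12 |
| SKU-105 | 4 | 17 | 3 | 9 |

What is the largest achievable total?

365

Treat each block as its own option and order by rate: SKU-132/tier1 23 > SKU-120/tier1 21 > SKU-120/tier2 18 > SKU-105/tier1 17 > SKU-107/tier1 13 > SKU-132/tier2 12 > SKU-105/tier2 9 > SKU-107/tier2 2.
Fill SKU-132 tier1 block (2 at 23) ; 18 left.
Fill SKU-120 tier1 block (3 at 21) ; 15 left.
SKU-120/tier2 (18): +9 ; 6 left.
SKU-105/tier1 (17): +4 ; 2 left.
SKU-107 tier1 at 13: only 2 left, fill 2.
Total = 23×2 + 21×3 + 18×9 + 17×4 + 13×2 = 365.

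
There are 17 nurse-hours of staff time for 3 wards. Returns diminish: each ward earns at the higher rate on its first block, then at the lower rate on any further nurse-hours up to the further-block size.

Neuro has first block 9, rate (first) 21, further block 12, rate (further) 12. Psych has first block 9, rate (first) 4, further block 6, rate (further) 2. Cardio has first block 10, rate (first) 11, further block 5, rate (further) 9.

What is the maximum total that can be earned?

285

Treat each block as its own option and order by rate: Neuro/T1 21 > Neuro/T2 12 > Cardio/T1 11 > Cardio/T2 9 > Psych/T1 4 > Psych/T2 2.
Fill Neuro T1 block (9 at 21) — 8 left.
Neuro/T2: +8 of 12 at 12; pool empty.
Total = 21×9 + 12×8 = 285.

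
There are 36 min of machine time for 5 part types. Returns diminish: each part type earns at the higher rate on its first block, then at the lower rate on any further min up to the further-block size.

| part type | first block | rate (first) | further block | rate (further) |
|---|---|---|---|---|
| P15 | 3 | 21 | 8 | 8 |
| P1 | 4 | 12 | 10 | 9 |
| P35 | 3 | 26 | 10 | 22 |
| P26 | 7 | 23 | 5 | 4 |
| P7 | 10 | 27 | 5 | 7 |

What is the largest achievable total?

Treat each block as its own option and order by rate: P7/tier1 27 > P35/tier1 26 > P26/tier1 23 > P35/tier2 22 > P15/tier1 21 > P1/tier1 12 > P1/tier2 9 > P15/tier2 8 > P7/tier2 7 > P26/tier2 4.
Fill P7 tier1 block (10 at 27) ; 26 left.
P35/tier1 (26): +3 ; 23 left.
Fill P26 tier1 block (7 at 23) ; 16 left.
P35 tier2 at 22: fill all 10 ; 6 left.
P15 tier1 at 21: fill all 3 ; 3 left.
P1 tier1 at 12: only 3 left, fill 3.
Total = 27×10 + 26×3 + 23×7 + 22×10 + 21×3 + 12×3 = 828.

828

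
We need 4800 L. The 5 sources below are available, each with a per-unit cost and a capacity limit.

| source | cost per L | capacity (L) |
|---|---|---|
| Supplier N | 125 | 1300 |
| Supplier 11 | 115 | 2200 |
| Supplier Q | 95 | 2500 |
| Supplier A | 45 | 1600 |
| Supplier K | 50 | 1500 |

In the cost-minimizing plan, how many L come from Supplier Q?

Use sources in increasing cost order.
Supplier A (45): use full 1600 — 3200 L to go.
Take 1500 from Supplier K at 50 — need 1700 more.
Supplier Q (95): take the remaining 1700 — done.
Supplier 11, Supplier N: unused.

1700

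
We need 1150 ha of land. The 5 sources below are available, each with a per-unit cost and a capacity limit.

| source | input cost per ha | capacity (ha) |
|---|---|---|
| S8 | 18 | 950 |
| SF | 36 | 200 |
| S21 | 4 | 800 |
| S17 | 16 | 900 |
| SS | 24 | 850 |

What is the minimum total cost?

8800

Fill from the cheapest source first.
S21 at 4: take all 800 ha ; 350 still needed.
S17 at 16: take 350 of its 900 ; requirement met.
S8, SS, SF: unused.
Cost = 800×4 + 350×16 = 8800.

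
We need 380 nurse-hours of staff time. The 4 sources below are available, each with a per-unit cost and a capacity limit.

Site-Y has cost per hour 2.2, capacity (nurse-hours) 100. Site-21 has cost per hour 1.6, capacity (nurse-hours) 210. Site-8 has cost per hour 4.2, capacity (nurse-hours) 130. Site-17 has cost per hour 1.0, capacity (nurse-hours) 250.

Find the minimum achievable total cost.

458

Fill from the cheapest source first.
Site-17 (1.0): use full 250 ; 130 nurse-hours to go.
Site-21 at 1.6: take 130 of its 210 ; requirement met.
Site-Y, Site-8: unused.
Cost = 250×1.0 + 130×1.6 = 458.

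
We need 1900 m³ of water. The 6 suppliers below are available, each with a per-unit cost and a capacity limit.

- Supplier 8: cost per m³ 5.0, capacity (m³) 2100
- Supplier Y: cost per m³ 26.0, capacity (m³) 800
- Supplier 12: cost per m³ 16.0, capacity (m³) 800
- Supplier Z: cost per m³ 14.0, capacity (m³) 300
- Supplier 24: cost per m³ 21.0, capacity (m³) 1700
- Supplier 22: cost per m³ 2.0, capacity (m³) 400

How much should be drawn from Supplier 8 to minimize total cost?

1500

Use suppliers in increasing cost order.
Take 400 from Supplier 22 at 2.0 ; need 1500 more.
Supplier 8 at 5.0: take 1500 of its 2100 ; requirement met.
Supplier Z, Supplier 12, Supplier 24, Supplier Y: unused.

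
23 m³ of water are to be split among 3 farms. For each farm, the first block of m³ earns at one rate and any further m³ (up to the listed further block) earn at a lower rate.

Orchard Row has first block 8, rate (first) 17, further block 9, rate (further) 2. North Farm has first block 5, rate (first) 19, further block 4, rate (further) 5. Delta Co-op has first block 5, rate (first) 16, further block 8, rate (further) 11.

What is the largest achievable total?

366

Treat each block as its own option and order by rate: North Farm/T1 19 > Orchard Row/T1 17 > Delta Co-op/T1 16 > Delta Co-op/T2 11 > North Farm/T2 5 > Orchard Row/T2 2.
Fill North Farm T1 block (5 at 19) — 18 left.
Orchard Row/T1 (17): +8 — 10 left.
Fill Delta Co-op T1 block (5 at 16) — 5 left.
5 remain; put them into Delta Co-op T2 at 11.
Total = 19×5 + 17×8 + 16×5 + 11×5 = 366.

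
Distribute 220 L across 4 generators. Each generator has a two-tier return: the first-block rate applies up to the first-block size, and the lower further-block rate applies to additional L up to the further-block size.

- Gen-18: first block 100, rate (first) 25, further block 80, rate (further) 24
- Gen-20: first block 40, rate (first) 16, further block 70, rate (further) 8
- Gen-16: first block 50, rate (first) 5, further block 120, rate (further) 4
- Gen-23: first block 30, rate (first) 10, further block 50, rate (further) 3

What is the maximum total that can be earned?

5060

Rank every tier by rate: Gen-18/tier1 25 > Gen-18/tier2 24 > Gen-20/tier1 16 > Gen-23/tier1 10 > Gen-20/tier2 8 > Gen-16/tier1 5 > Gen-16/tier2 4 > Gen-23/tier2 3.
Gen-18 tier1 at 25: fill all 100 → 120 left.
Gen-18/tier2 (24): +80 → 40 left.
Gen-20/tier1 (16): +40 → 0 left.
Total = 25×100 + 24×80 + 16×40 = 5060.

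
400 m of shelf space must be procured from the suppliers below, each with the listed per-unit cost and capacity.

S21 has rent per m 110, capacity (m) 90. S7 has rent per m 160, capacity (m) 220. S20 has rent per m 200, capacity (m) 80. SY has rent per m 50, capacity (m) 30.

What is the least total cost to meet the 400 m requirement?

58600

Cheapest first:
Take 30 from SY at 50 → need 370 more.
S21 at 110: take all 90 m → 280 still needed.
Take 220 from S7 at 160 → need 60 more.
S20 (200): take the remaining 60 → done.
Cost = 30×50 + 90×110 + 220×160 + 60×200 = 58600.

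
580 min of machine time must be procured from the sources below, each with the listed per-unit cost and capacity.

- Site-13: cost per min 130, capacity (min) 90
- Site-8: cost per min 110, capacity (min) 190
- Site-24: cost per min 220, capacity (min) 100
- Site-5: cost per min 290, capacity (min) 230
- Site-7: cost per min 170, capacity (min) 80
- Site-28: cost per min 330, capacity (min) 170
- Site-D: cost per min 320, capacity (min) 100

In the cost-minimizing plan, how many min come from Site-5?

120

Use sources in increasing cost order.
Site-8 (110): use full 190 — 390 min to go.
Site-13 (130): use full 90 — 300 min to go.
Take 80 from Site-7 at 170 — need 220 more.
Take 100 from Site-24 at 220 — need 120 more.
Take 120 from Site-5 at 290 to finish.
Site-D, Site-28: unused.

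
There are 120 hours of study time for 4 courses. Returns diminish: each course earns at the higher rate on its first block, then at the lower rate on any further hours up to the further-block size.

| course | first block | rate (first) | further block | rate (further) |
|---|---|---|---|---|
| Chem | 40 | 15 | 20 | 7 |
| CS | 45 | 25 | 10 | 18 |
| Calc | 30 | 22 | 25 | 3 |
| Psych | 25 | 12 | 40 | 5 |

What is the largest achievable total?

Order all 8 blocks by rate: CS/tier1 25 > Calc/tier1 22 > CS/tier2 18 > Chem/tier1 15 > Psych/tier1 12 > Chem/tier2 7 > Psych/tier2 5 > Calc/tier2 3.
Fill CS tier1 block (45 at 25) → 75 left.
Fill Calc tier1 block (30 at 22) → 45 left.
Fill CS tier2 block (10 at 18) → 35 left.
35 remain; put them into Chem tier1 at 15.
Total = 25×45 + 22×30 + 18×10 + 15×35 = 2490.

2490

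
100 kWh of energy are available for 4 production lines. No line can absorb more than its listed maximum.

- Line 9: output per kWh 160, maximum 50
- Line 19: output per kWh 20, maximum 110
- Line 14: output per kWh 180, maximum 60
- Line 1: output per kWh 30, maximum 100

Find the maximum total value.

Rank by output per kWh: Line 14 180 > Line 9 160 > Line 1 30 > Line 19 20.
Line 14: +60 to 60 (cap) — 40 left.
Only 40 left; Line 9 takes them to reach 40.
Total = 160×40 + 180×60 = 17200.

17200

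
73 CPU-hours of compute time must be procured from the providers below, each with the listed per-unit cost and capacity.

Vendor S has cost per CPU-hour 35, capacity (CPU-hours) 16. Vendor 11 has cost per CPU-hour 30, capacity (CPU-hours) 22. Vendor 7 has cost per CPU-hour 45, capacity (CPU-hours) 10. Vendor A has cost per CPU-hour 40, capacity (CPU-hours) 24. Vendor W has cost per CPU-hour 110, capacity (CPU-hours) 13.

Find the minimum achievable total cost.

2740

Use providers in increasing cost order.
Vendor 11 at 30: take all 22 CPU-hours — 51 still needed.
Vendor S at 35: take all 16 CPU-hours — 35 still needed.
Vendor A at 40: take all 24 CPU-hours — 11 still needed.
Vendor 7 at 45: take all 10 CPU-hours — 1 still needed.
Vendor W (110): take the remaining 1 — done.
Cost = 22×30 + 16×35 + 24×40 + 10×45 + 1×110 = 2740.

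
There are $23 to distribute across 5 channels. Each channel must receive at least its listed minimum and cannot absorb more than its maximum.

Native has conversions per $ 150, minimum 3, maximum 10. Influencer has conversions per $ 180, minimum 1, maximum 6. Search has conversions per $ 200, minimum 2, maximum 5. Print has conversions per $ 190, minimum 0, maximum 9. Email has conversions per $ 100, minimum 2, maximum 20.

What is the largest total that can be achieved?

Meeting every minimum uses 3+1+2+0+2 = 8 $, leaving 15.
Order the channels by conversions per $: Search 200 > Print 190 > Influencer 180 > Native 150 > Email 100.
Search: +3 to 5 (cap) → 12 left.
Print takes 9 more to reach its cap of 9 → 3 left.
Influencer: +3 (room for 5) → 4. Pool exhausted.
Total = 150×3 + 180×4 + 200×5 + 190×9 + 100×2 = 4080.

4080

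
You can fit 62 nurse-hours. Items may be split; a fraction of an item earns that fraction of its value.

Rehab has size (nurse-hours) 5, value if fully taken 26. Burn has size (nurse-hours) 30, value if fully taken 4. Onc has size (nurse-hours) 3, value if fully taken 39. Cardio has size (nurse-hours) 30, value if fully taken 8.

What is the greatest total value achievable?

Best value per unit of size first: Onc 39/3≈13, Rehab 26/5≈5.2, Cardio 8/30≈0.267, Burn 4/30≈0.133.
Take all of Onc (3 nurse-hours, value 39) — 59 nurse-hours left.
Take all of Rehab (5 nurse-hours, value 26) — 54 nurse-hours left.
Take all of Cardio (30 nurse-hours, value 8) — 24 nurse-hours left.
24 nurse-hours left: a 24/30 share of Burn gives 4×24/30 = 3.2.
Total value = 76.2.

76.2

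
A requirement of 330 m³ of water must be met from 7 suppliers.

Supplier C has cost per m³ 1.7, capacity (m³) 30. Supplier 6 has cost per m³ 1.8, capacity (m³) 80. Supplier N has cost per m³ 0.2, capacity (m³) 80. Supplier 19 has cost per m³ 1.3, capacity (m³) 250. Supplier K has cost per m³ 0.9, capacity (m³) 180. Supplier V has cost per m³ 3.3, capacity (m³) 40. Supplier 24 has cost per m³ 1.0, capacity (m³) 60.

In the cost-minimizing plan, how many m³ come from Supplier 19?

10

Fill from the cheapest supplier first.
Supplier N (0.2): use full 80 — 250 m³ to go.
Take 180 from Supplier K at 0.9 — need 70 more.
Supplier 24 at 1.0: take all 60 m³ — 10 still needed.
Take 10 from Supplier 19 at 1.3 to finish.
Supplier C, Supplier 6, Supplier V: unused.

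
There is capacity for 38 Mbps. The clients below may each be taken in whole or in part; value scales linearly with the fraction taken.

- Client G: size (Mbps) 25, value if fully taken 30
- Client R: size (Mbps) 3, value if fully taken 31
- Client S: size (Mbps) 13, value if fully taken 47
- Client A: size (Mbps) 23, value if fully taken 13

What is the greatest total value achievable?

104.4

Best value per unit of size first: Client R 31/3≈10.3, Client S 47/13≈3.62, Client G 30/25≈1.2, Client A 13/23≈0.565.
Client R: take in full, 3 Mbps for value 31 — 35 left.
Take all of Client S (13 Mbps, value 47) — 22 Mbps left.
22 Mbps left: a 22/25 share of Client G gives 30×22/25 = 26.4.
Total value = 104.4.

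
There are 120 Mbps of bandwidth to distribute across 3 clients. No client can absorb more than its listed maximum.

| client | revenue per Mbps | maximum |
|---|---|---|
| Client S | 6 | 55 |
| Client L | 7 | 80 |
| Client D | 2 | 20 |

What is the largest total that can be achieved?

800

Rank by revenue per Mbps: Client L 7 > Client S 6 > Client D 2.
Client L takes 80 to reach its cap of 80 ; 40 left.
Client S: +40 (room for 55) → 40. Pool exhausted.
Total = 6×40 + 7×80 = 800.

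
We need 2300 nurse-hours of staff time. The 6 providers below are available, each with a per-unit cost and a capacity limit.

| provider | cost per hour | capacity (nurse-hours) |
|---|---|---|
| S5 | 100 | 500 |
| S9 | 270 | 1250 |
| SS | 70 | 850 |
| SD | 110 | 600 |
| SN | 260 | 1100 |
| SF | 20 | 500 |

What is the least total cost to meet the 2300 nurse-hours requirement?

Use providers in increasing cost order.
SF (20): use full 500 ; 1800 nurse-hours to go.
SS at 70: take all 850 nurse-hours ; 950 still needed.
Take 500 from S5 at 100 ; need 450 more.
Take 450 from SD at 110 to finish.
SN, S9: unused.
Cost = 500×20 + 850×70 + 500×100 + 450×110 = 169000.

169000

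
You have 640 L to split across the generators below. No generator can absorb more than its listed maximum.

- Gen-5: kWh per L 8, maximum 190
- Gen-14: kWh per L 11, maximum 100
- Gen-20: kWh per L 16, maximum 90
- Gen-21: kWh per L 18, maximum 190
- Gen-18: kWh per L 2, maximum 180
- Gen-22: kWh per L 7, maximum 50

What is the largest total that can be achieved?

Highest kWh per L first: Gen-21 18 > Gen-20 16 > Gen-14 11 > Gen-5 8 > Gen-22 7 > Gen-18 2.
Give Gen-21 190 to hit its cap of 190 ; 450 left.
Gen-20 takes 90 to reach its cap of 90 ; 360 left.
Gen-14 takes 100 to reach its cap of 100 ; 260 left.
Gen-5 takes 190 to reach its cap of 190 ; 70 left.
Gen-22: +50 to 50 (cap) ; 20 left.
Gen-18: +20 (room for 180) → 20. Pool exhausted.
Total = 8×190 + 11×100 + 16×90 + 18×190 + 2×20 + 7×50 = 7870.

7870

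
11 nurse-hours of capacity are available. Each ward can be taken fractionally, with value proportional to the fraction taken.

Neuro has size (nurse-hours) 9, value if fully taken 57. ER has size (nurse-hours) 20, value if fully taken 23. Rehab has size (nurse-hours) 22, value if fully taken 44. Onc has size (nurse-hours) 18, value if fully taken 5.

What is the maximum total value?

61

Sort by value density: Neuro 57/9≈6.33, Rehab 44/22≈2, ER 23/20≈1.15, Onc 5/18≈0.278.
All 9 nurse-hours of Neuro fit (value 57) ; 2 remain.
2 nurse-hours left: a 2/22 share of Rehab gives 44×2/22 = 4.
Total value = 61.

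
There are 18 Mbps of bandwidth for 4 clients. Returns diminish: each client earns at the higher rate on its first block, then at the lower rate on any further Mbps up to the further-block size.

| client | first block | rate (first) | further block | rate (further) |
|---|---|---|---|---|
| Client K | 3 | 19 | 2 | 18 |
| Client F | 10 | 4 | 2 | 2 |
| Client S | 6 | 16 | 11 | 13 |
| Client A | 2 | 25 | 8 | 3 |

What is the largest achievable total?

Treat each block as its own option and order by rate: Client A/tier1 25 > Client K/tier1 19 > Client K/tier2 18 > Client S/tier1 16 > Client S/tier2 13 > Client F/tier1 4 > Client A/tier2 3 > Client F/tier2 2.
Client A tier1 at 25: fill all 2 → 16 left.
Fill Client K tier1 block (3 at 19) → 13 left.
Fill Client K tier2 block (2 at 18) → 11 left.
Client S/tier1 (16): +6 → 5 left.
Client S/tier2: +5 of 11 at 13; pool empty.
Total = 25×2 + 19×3 + 18×2 + 16×6 + 13×5 = 304.

304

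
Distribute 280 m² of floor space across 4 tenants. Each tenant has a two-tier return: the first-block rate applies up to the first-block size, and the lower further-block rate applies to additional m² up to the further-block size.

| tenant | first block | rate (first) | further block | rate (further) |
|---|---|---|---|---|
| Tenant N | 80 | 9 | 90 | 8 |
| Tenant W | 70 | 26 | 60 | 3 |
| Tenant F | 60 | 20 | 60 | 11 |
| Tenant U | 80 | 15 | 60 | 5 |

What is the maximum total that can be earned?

4970

Order all 8 blocks by rate: Tenant W/T1 26 > Tenant F/T1 20 > Tenant U/T1 15 > Tenant F/T2 11 > Tenant N/T1 9 > Tenant N/T2 8 > Tenant U/T2 5 > Tenant W/T2 3.
Fill Tenant W T1 block (70 at 26) → 210 left.
Tenant F/T1 (20): +60 → 150 left.
Fill Tenant U T1 block (80 at 15) → 70 left.
Tenant F/T2 (11): +60 → 10 left.
Tenant N T1 at 9: only 10 left, fill 10.
Total = 26×70 + 20×60 + 15×80 + 11×60 + 9×10 = 4970.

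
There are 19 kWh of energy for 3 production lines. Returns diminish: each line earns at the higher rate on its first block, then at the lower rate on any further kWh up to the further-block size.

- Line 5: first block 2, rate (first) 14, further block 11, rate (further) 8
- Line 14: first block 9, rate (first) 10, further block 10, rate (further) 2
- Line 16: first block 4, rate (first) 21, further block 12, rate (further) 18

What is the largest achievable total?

Treat each block as its own option and order by rate: Line 16/tier1 21 > Line 16/tier2 18 > Line 5/tier1 14 > Line 14/tier1 10 > Line 5/tier2 8 > Line 14/tier2 2.
Line 16/tier1 (21): +4 ; 15 left.
Line 16 tier2 at 18: fill all 12 ; 3 left.
Fill Line 5 tier1 block (2 at 14) ; 1 left.
1 remain; put them into Line 14 tier1 at 10.
Total = 21×4 + 18×12 + 14×2 + 10×1 = 338.

338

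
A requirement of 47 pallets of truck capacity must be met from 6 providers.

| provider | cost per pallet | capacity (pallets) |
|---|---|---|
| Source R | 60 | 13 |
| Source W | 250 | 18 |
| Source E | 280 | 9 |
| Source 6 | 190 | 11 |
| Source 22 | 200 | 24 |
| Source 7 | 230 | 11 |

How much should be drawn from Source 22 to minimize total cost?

Cheapest first:
Source R (60): use full 13 ; 34 pallets to go.
Take 11 from Source 6 at 190 ; need 23 more.
Take 23 from Source 22 at 200 to finish.
Source 7, Source W, Source E: unused.

23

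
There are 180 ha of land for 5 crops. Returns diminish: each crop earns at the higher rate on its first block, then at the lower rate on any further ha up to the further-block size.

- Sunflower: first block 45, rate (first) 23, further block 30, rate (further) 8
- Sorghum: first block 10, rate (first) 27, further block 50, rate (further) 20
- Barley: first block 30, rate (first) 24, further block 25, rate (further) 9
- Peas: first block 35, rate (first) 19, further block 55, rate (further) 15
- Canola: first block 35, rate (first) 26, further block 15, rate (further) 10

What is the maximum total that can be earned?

Treat each block as its own option and order by rate: Sorghum/tier1 27 > Canola/tier1 26 > Barley/tier1 24 > Sunflower/tier1 23 > Sorghum/tier2 20 > Peas/tier1 19 > Peas/tier2 15 > Canola/tier2 10 > Barley/tier2 9 > Sunflower/tier2 8.
Sorghum/tier1 (27): +10 → 170 left.
Fill Canola tier1 block (35 at 26) → 135 left.
Fill Barley tier1 block (30 at 24) → 105 left.
Fill Sunflower tier1 block (45 at 23) → 60 left.
Fill Sorghum tier2 block (50 at 20) → 10 left.
Peas/tier1: +10 of 35 at 19; pool empty.
Total = 27×10 + 26×35 + 24×30 + 23×45 + 20×50 + 19×10 = 4125.

4125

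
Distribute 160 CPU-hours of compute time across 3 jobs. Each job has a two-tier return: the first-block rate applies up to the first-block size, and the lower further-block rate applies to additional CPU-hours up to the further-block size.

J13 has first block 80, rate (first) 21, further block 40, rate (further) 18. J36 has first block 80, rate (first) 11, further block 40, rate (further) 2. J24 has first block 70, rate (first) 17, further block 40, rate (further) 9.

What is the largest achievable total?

3080

Order all 6 blocks by rate: J13/T1 21 > J13/T2 18 > J24/T1 17 > J36/T1 11 > J24/T2 9 > J36/T2 2.
J13 T1 at 21: fill all 80 ; 80 left.
Fill J13 T2 block (40 at 18) ; 40 left.
J24/T1: +40 of 70 at 17; pool empty.
Total = 21×80 + 18×40 + 17×40 = 3080.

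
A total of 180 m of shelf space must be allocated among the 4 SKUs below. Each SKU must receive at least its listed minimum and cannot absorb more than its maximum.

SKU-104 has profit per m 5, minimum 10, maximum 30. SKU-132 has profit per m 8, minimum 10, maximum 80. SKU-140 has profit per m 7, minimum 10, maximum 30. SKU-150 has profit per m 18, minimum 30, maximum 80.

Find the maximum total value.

2200

Meeting every minimum uses 10+10+10+30 = 60 m, leaving 120.
Order the SKUs by profit per m: SKU-150 18 > SKU-132 8 > SKU-140 7 > SKU-104 5.
SKU-150 takes 50 more to reach its cap of 80 — 70 left.
Give SKU-132 70 more to hit its cap of 80 — 0 left.
Total = 5×10 + 8×80 + 7×10 + 18×80 = 2200.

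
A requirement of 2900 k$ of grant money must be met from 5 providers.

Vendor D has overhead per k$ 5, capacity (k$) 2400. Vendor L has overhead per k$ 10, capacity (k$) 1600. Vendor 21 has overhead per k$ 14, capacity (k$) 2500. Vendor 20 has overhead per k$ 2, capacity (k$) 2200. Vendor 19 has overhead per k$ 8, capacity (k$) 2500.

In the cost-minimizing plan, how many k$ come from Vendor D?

700

Use providers in increasing cost order.
Take 2200 from Vendor 20 at 2 ; need 700 more.
Vendor D (5): take the remaining 700 ; done.
Vendor 19, Vendor L, Vendor 21: unused.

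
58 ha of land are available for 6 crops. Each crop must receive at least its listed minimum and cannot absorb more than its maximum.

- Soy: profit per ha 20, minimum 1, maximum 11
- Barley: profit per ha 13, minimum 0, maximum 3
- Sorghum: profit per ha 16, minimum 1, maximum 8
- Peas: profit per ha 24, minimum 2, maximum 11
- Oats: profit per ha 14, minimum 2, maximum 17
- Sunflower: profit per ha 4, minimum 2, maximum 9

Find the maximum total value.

Meeting every minimum uses 1+0+1+2+2+2 = 8 ha, leaving 50.
Highest profit per ha first: Peas 24 > Soy 20 > Sorghum 16 > Oats 14 > Barley 13 > Sunflower 4.
Give Peas 9 more to hit its cap of 11 → 41 left.
Soy: +10 to 11 (cap) → 31 left.
Give Sorghum 7 more to hit its cap of 8 → 24 left.
Give Oats 15 more to hit its cap of 17 → 9 left.
Give Barley 3 more to hit its cap of 3 → 6 left.
Sunflower has room for 7 more but only 6 remain, so it gets 8.
Total = 20×11 + 13×3 + 16×8 + 24×11 + 14×17 + 4×8 = 921.

921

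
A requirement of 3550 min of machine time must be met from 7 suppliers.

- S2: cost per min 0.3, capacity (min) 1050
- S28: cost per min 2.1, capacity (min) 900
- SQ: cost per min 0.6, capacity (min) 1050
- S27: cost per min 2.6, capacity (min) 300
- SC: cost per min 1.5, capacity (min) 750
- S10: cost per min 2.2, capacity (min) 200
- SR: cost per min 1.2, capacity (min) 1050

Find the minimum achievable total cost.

2805

Fill from the cheapest supplier first.
S2 (0.3): use full 1050 ; 2500 min to go.
SQ (0.6): use full 1050 ; 1450 min to go.
SR at 1.2: take all 1050 min ; 400 still needed.
SC (1.5): take the remaining 400 ; done.
S28, S10, S27: unused.
Cost = 1050×0.3 + 1050×0.6 + 1050×1.2 + 400×1.5 = 2805.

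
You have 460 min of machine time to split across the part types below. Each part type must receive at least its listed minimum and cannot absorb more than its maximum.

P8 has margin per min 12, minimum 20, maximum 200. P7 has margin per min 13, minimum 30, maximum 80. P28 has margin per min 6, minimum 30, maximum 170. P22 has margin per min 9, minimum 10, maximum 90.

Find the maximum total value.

4790

Meeting every minimum uses 20+30+30+10 = 90 min, leaving 370.
Order the part types by margin per min: P7 13 > P8 12 > P22 9 > P28 6.
P7 takes 50 more to reach its cap of 80 → 320 left.
P8 takes 180 more to reach its cap of 200 → 140 left.
P22: +80 to 90 (cap) → 60 left.
P28 has room for 140 more but only 60 remain, so it gets 90.
Total = 12×200 + 13×80 + 6×90 + 9×90 = 4790.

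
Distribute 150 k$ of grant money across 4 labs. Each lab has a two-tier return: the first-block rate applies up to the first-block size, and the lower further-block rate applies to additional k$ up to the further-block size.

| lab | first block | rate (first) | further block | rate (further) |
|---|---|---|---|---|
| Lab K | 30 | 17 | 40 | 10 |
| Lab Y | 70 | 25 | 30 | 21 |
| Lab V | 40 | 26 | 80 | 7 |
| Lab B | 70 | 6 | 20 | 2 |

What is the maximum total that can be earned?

3590

Order all 8 blocks by rate: Lab V/first 26 > Lab Y/first 25 > Lab Y/second 21 > Lab K/first 17 > Lab K/second 10 > Lab V/second 7 > Lab B/first 6 > Lab B/second 2.
Lab V first at 26: fill all 40 — 110 left.
Fill Lab Y first block (70 at 25) — 40 left.
Lab Y second at 21: fill all 30 — 10 left.
10 remain; put them into Lab K first at 17.
Total = 26×40 + 25×70 + 21×30 + 17×10 = 3590.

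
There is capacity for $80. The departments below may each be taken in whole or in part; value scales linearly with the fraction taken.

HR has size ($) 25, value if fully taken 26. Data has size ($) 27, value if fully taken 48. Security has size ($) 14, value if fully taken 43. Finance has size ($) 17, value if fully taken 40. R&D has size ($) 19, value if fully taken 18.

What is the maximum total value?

153.88

Rank by value-to-size ratio: Security 43/14≈3.07, Finance 40/17≈2.35, Data 48/27≈1.78, HR 26/25≈1.04, R&D 18/19≈0.947.
All 14 $ of Security fit (value 43) → 66 remain.
All 17 $ of Finance fit (value 40) → 49 remain.
Take all of Data (27 $, value 48) → 22 $ left.
Fill the last 22 $ with part of HR: 22/25 of it earns 22.88.
Total value = 153.88.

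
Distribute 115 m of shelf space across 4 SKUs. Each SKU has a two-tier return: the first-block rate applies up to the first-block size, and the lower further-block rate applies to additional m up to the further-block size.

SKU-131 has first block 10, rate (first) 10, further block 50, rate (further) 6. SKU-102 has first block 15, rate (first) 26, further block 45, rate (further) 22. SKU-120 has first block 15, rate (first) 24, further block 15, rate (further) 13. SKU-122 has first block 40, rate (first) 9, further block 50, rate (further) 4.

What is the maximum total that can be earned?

Treat each block as its own option and order by rate: SKU-102/first 26 > SKU-120/first 24 > SKU-102/second 22 > SKU-120/second 13 > SKU-131/first 10 > SKU-122/first 9 > SKU-131/second 6 > SKU-122/second 4.
SKU-102 first at 26: fill all 15 → 100 left.
SKU-120 first at 24: fill all 15 → 85 left.
Fill SKU-102 second block (45 at 22) → 40 left.
SKU-120/second (13): +15 → 25 left.
Fill SKU-131 first block (10 at 10) → 15 left.
SKU-122 first at 9: only 15 left, fill 15.
Total = 26×15 + 24×15 + 22×45 + 13×15 + 10×10 + 9×15 = 2170.

2170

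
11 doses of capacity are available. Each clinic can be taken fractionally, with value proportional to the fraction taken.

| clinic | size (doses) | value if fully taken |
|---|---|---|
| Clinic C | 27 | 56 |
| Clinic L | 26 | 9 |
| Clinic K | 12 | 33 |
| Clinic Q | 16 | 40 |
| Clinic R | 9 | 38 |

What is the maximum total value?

43.5

Rank by value-to-size ratio: Clinic R 38/9≈4.22, Clinic K 33/12≈2.75, Clinic Q 40/16≈2.5, Clinic C 56/27≈2.07, Clinic L 9/26≈0.346.
Take all of Clinic R (9 doses, value 38) → 2 doses left.
Only 2 doses remain; take 2/12 of Clinic K for value 33×2/12 = 5.5.
Total value = 43.5.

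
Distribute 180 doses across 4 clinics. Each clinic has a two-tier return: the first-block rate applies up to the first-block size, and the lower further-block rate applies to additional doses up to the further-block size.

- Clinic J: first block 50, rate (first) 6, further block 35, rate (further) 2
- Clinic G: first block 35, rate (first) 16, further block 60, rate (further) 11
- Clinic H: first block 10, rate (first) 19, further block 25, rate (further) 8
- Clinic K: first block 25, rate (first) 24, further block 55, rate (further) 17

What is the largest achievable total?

2890

Treat each block as its own option and order by rate: Clinic K/T1 24 > Clinic H/T1 19 > Clinic K/T2 17 > Clinic G/T1 16 > Clinic G/T2 11 > Clinic H/T2 8 > Clinic J/T1 6 > Clinic J/T2 2.
Clinic K T1 at 24: fill all 25 ; 155 left.
Fill Clinic H T1 block (10 at 19) ; 145 left.
Clinic K T2 at 17: fill all 55 ; 90 left.
Fill Clinic G T1 block (35 at 16) ; 55 left.
Clinic G T2 at 11: only 55 left, fill 55.
Total = 24×25 + 19×10 + 17×55 + 16×35 + 11×55 = 2890.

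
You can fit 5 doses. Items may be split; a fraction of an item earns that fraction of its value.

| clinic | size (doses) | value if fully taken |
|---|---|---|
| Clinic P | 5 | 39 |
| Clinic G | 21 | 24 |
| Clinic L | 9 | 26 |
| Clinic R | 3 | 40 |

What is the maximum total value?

Sort by value density: Clinic R 40/3≈13.3, Clinic P 39/5≈7.8, Clinic L 26/9≈2.89, Clinic G 24/21≈1.14.
All 3 doses of Clinic R fit (value 40) ; 2 remain.
Only 2 doses remain; take 2/5 of Clinic P for value 39×2/5 = 15.6.
Total value = 55.6.

55.6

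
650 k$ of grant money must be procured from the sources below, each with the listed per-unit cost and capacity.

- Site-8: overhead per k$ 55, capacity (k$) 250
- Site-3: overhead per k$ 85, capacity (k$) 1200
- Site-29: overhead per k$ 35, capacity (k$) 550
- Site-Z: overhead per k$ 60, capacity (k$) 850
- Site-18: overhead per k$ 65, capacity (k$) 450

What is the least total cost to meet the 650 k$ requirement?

Cheapest first:
Site-29 at 35: take all 550 k$ — 100 still needed.
Site-8 at 55: take 100 of its 250 — requirement met.
Site-Z, Site-18, Site-3: unused.
Cost = 550×35 + 100×55 = 24750.

24750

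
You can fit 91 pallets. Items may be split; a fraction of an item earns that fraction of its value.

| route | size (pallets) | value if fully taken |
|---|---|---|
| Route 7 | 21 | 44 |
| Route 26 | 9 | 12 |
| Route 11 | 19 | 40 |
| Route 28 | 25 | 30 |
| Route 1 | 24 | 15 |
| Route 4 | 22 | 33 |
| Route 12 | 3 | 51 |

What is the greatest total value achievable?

200.4

Rank by value-to-size ratio: Route 12 51/3≈17, Route 11 40/19≈2.11, Route 7 44/21≈2.1, Route 4 33/22≈1.5, Route 26 12/9≈1.33, Route 28 30/25≈1.2, Route 1 15/24≈0.625.
All 3 pallets of Route 12 fit (value 51) — 88 remain.
All 19 pallets of Route 11 fit (value 40) — 69 remain.
Route 7: take in full, 21 pallets for value 44 — 48 left.
All 22 pallets of Route 4 fit (value 33) — 26 remain.
Route 26: take in full, 9 pallets for value 12 — 17 left.
Fill the last 17 pallets with part of Route 28: 17/25 of it earns 20.4.
Total value = 200.4.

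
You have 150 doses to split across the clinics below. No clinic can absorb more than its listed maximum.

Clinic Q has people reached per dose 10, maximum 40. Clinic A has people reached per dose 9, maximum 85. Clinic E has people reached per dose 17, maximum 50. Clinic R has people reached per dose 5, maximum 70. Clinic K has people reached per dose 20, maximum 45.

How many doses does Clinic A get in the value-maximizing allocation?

Highest people reached per dose first: Clinic K 20 > Clinic E 17 > Clinic Q 10 > Clinic A 9 > Clinic R 5.
Clinic K: +45 to 45 (cap) — 105 left.
Give Clinic E 50 to hit its cap of 50 — 55 left.
Give Clinic Q 40 to hit its cap of 40 — 15 left.
Only 15 left; Clinic A takes them to reach 15.

15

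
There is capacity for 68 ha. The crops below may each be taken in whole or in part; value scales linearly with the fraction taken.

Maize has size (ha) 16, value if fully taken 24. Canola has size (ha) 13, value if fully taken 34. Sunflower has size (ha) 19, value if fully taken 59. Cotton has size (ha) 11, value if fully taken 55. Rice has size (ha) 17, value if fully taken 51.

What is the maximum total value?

Sort by value density: Cotton 55/11≈5, Sunflower 59/19≈3.11, Rice 51/17≈3, Canola 34/13≈2.62, Maize 24/16≈1.5.
Cotton: take in full, 11 ha for value 55 ; 57 left.
All 19 ha of Sunflower fit (value 59) ; 38 remain.
Take all of Rice (17 ha, value 51) ; 21 ha left.
Take all of Canola (13 ha, value 34) ; 8 ha left.
Fill the last 8 ha with part of Maize: 8/16 of it earns 12.
Total value = 211.

211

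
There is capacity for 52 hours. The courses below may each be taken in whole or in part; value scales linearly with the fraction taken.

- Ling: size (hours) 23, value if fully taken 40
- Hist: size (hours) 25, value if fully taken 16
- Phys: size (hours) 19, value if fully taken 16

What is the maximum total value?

Rank by value-to-size ratio: Ling 40/23≈1.74, Phys 16/19≈0.842, Hist 16/25≈0.64.
Ling: take in full, 23 hours for value 40 → 29 left.
Take all of Phys (19 hours, value 16) → 10 hours left.
10 hours left: a 10/25 share of Hist gives 16×10/25 = 6.4.
Total value = 62.4.

62.4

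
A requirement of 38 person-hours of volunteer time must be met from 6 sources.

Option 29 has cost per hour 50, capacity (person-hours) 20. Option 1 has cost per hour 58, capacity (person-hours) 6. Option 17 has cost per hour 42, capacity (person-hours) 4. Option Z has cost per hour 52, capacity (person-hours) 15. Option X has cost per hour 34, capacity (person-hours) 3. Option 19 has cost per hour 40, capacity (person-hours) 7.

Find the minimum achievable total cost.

Cheapest first:
Take 3 from Option X at 34 ; need 35 more.
Option 19 (40): use full 7 ; 28 person-hours to go.
Option 17 at 42: take all 4 person-hours ; 24 still needed.
Take 20 from Option 29 at 50 ; need 4 more.
Take 4 from Option Z at 52 to finish.
Option 1: unused.
Cost = 3×34 + 7×40 + 4×42 + 20×50 + 4×52 = 1758.

1758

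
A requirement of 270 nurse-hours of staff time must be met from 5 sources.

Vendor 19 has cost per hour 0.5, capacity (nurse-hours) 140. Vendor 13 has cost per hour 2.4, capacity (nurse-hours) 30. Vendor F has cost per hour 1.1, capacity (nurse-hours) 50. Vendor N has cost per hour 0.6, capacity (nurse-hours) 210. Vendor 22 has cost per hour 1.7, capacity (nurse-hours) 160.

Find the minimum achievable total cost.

Cheapest first:
Vendor 19 at 0.5: take all 140 nurse-hours ; 130 still needed.
Take 130 from Vendor N at 0.6 to finish.
Vendor F, Vendor 22, Vendor 13: unused.
Cost = 140×0.5 + 130×0.6 = 148.

148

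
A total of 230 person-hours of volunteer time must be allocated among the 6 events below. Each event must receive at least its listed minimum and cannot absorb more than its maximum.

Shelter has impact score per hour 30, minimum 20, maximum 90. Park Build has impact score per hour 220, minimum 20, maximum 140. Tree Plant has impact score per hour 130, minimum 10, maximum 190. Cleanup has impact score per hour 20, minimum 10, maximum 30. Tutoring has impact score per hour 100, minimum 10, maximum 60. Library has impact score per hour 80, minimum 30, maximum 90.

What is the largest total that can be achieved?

Meeting every minimum uses 20+20+10+10+10+30 = 100 person-hours, leaving 130.
Rank by impact score per hour: Park Build 220 > Tree Plant 130 > Tutoring 100 > Library 80 > Shelter 30 > Cleanup 20.
Give Park Build 120 more to hit its cap of 140 — 10 left.
Tree Plant: +10 (room for 180) → 20. Pool exhausted.
Total = 30×20 + 220×140 + 130×20 + 20×10 + 100×10 + 80×30 = 37600.

37600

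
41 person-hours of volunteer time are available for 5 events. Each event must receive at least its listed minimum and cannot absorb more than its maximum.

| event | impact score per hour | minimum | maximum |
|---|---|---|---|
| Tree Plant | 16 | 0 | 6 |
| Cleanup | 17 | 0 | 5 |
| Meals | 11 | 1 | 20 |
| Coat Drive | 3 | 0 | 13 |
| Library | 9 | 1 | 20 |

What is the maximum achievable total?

Meeting every minimum uses 0+0+1+0+1 = 2 person-hours, leaving 39.
Rank by impact score per hour: Cleanup 17 > Tree Plant 16 > Meals 11 > Library 9 > Coat Drive 3.
Cleanup takes 5 more to reach its cap of 5 ; 34 left.
Give Tree Plant 6 more to hit its cap of 6 ; 28 left.
Meals takes 19 more to reach its cap of 20 ; 9 left.
Library: +9 (room for 19) → 10. Pool exhausted.
Total = 16×6 + 17×5 + 11×20 + 9×10 = 491.

491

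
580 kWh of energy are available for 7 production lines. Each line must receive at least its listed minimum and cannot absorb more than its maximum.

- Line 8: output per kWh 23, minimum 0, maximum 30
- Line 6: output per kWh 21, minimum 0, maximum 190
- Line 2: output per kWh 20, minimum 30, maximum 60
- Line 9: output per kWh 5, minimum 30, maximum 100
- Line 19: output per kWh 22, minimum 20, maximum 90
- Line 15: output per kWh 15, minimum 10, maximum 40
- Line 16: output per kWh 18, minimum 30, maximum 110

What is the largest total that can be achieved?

10740

Meeting every minimum uses 0+0+30+30+20+10+30 = 120 kWh, leaving 460.
Highest output per kWh first: Line 8 23 > Line 19 22 > Line 6 21 > Line 2 20 > Line 16 18 > Line 15 15 > Line 9 5.
Line 8 takes 30 more to reach its cap of 30 ; 430 left.
Line 19: +70 to 90 (cap) ; 360 left.
Give Line 6 190 more to hit its cap of 190 ; 170 left.
Line 2 takes 30 more to reach its cap of 60 ; 140 left.
Line 16 takes 80 more to reach its cap of 110 ; 60 left.
Give Line 15 30 more to hit its cap of 40 ; 30 left.
Line 9 has room for 70 more but only 30 remain, so it gets 60.
Total = 23×30 + 21×190 + 20×60 + 5×60 + 22×90 + 15×40 + 18×110 = 10740.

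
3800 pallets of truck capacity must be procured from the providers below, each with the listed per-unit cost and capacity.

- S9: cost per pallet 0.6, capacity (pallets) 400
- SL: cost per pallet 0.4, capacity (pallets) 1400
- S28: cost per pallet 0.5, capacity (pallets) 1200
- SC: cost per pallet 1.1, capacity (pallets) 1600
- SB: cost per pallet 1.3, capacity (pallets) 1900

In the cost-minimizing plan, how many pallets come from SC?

800

Fill from the cheapest provider first.
SL at 0.4: take all 1400 pallets ; 2400 still needed.
S28 (0.5): use full 1200 ; 1200 pallets to go.
S9 at 0.6: take all 400 pallets ; 800 still needed.
Take 800 from SC at 1.1 to finish.
SB: unused.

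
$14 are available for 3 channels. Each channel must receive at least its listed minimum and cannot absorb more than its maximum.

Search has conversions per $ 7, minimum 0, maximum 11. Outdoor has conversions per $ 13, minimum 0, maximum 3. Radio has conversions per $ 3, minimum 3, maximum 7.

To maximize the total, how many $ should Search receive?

Meeting every minimum uses 0+0+3 = 3 $, leaving 11.
Order the channels by conversions per $: Outdoor 13 > Search 7 > Radio 3.
Outdoor takes 3 more to reach its cap of 3 → 8 left.
Only 8 left; Search takes them to reach 8.

8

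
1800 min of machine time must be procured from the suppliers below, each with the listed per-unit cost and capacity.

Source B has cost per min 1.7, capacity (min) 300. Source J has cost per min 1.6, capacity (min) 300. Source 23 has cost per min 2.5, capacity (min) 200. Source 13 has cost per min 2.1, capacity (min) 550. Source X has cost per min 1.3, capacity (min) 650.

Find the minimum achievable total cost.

2990

Use suppliers in increasing cost order.
Source X (1.3): use full 650 — 1150 min to go.
Source J at 1.6: take all 300 min — 850 still needed.
Source B (1.7): use full 300 — 550 min to go.
Source 13 (2.1): use full 550 — 0 min to go.
Source 23: unused.
Cost = 650×1.3 + 300×1.6 + 300×1.7 + 550×2.1 = 2990.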